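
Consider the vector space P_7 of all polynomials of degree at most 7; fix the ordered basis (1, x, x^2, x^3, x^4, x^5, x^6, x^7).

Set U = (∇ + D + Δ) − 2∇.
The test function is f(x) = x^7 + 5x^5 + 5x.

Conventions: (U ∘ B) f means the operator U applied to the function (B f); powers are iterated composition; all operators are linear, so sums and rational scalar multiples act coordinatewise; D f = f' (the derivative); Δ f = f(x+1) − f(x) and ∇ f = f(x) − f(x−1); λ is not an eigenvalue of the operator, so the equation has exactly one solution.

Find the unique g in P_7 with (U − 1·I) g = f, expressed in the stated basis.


the result is g(x) = -x^7 - 7x^6 - 89x^5 - 655x^4 - 4470x^3 - 21480x^2 - 70689x - 114973

write g with unknown coordinates in the stated basis and equate coefficients in (U − 1·I) g = f
solving from the highest basis element down gives g = -x^7 - 7x^6 - 89x^5 - 655x^4 - 4470x^3 - 21480x^2 - 70689x - 114973
check: U g = -7x^6 - 84x^5 - 655x^4 - 4470x^3 - 21480x^2 - 70684x - 114973
so U g − 1·g = x^7 + 5x^5 + 5x = f ✓


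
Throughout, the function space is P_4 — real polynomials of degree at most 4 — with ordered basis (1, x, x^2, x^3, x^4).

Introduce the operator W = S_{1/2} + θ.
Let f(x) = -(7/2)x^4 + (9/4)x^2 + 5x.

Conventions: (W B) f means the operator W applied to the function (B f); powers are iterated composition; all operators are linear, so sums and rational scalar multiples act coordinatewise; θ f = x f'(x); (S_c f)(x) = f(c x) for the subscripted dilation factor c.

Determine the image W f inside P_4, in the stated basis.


S_{1/2} f = -(7/32)x^4 + (9/16)x^2 + (5/2)x
θ f = -14x^4 + (9/2)x^2 + 5x
(S_{1/2} + θ) f = -(455/32)x^4 + (81/16)x^2 + (15/2)x

g(x) = -(455/32)x^4 + (81/16)x^2 + (15/2)x


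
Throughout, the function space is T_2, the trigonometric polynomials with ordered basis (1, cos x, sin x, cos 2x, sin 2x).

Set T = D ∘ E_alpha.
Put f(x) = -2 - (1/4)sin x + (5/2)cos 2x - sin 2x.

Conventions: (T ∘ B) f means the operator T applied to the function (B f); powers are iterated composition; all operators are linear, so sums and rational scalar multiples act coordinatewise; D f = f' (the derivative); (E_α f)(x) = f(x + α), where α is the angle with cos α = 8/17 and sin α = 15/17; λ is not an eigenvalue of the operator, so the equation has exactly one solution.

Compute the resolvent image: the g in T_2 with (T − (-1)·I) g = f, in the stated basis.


write g with unknown coordinates in the stated basis and equate coefficients in (T − (-1)·I) g = f
solving from the highest basis element down gives g = -2 + (1/2)cos x - (1/8)sin x - (1599/970)cos 2x - (614/485)sin 2x
check: T g = -(1/2)cos x - (1/8)sin x + (2012/485)cos 2x + (129/485)sin 2x
so T g − (-1)·g = -2 - (1/4)sin x + (5/2)cos 2x - sin 2x = f ✓

g(x) = -2 + (1/2)cos x - (1/8)sin x - (1599/970)cos 2x - (614/485)sin 2x


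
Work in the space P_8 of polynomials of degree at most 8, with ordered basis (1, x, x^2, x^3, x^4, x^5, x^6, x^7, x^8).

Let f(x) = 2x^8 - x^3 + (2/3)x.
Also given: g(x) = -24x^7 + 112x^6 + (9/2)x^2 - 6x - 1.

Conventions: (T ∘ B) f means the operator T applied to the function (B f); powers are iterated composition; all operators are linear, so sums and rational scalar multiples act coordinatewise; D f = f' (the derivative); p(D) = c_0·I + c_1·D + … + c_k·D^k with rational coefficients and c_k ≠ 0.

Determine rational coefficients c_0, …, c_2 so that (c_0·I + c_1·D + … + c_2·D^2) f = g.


p(D) = -(3/2)·D + D^2, i.e. c_0 = 0, c_1 = -3/2, c_2 = 1

D^0 f = 2x^8 - x^3 + (2/3)x
D^1 f = 16x^7 - 3x^2 + 2/3
D^2 f = 112x^6 - 6x
matching coefficients of g against c_0 f + c_1 Df + … from the top degree down determines the c_i
solution: c_0 = 0, c_1 = -3/2, c_2 = 1


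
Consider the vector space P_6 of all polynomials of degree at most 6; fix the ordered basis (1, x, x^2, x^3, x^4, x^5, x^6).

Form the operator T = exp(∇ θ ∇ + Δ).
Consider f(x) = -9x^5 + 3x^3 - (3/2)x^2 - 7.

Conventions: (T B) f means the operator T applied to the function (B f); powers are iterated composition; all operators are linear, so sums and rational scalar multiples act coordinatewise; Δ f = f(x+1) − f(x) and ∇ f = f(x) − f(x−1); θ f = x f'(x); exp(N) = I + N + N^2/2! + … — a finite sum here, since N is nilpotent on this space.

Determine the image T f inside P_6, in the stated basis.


order-1 term: -45x^4 - 810x^3 + 1809x^2 - 1893x + 1275/2
order-2 term: -90x^3 - 2160x^2 - 3006x + 8709/2
order-3 term: -90x^2 - 1890x - 2922
order-4 term: -45x - 540
order-5 term: -9
the series for exp(∇ θ ∇ + Δ) f terminates at order 5
exp(∇ θ ∇ + Δ) f = -9x^5 - 45x^4 - 897x^3 - (885/2)x^2 - 6834x + 1514

the result is g(x) = -9x^5 - 45x^4 - 897x^3 - (885/2)x^2 - 6834x + 1514


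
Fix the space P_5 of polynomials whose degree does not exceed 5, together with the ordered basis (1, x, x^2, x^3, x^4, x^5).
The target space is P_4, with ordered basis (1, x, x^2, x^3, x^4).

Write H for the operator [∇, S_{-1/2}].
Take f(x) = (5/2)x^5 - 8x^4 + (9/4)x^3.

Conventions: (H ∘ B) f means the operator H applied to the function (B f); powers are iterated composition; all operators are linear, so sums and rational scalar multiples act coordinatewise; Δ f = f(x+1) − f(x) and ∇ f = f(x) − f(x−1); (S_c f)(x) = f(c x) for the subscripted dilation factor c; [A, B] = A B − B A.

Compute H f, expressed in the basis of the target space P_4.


S_{-1/2} f = -(5/64)x^5 - (1/2)x^4 - (9/32)x^3
∇ S_{-1/2} f = -(25/64)x^4 - (39/32)x^3 + (11/8)x^2 - (49/64)x + 9/64
∇ f = (25/2)x^4 - 57x^3 + (319/4)x^2 - (205/4)x + 51/4
S_{-1/2} ∇ f = (25/32)x^4 + (57/8)x^3 + (319/16)x^2 + (205/8)x + 51/4
[∇, S_{-1/2}] f = -(75/64)x^4 - (267/32)x^3 - (297/16)x^2 - (1689/64)x - 807/64

the result is g(x) = -(75/64)x^4 - (267/32)x^3 - (297/16)x^2 - (1689/64)x - 807/64


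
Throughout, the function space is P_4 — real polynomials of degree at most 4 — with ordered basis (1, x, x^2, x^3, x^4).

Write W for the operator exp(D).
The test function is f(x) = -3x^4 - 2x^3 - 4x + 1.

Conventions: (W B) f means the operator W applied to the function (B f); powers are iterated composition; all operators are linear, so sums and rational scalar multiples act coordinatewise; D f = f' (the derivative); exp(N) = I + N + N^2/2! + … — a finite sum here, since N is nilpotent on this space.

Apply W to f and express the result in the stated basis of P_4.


the result is g(x) = -3x^4 - 14x^3 - 24x^2 - 22x - 8

order-1 term: -12x^3 - 6x^2 - 4
order-2 term: -18x^2 - 6x
order-3 term: -12x - 2
order-4 term: -3
the series for exp(D) f terminates at order 4
exp(D) f = -3x^4 - 14x^3 - 24x^2 - 22x - 8


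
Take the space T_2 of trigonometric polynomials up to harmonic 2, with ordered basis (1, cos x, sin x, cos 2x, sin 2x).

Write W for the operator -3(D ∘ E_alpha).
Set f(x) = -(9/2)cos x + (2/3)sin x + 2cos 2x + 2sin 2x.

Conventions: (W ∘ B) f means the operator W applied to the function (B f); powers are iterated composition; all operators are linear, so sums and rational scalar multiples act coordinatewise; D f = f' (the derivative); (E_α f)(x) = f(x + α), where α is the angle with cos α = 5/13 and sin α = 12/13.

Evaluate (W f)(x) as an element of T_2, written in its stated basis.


the image equals g(x) = -(172/13)cos x - (87/26)sin x + (2868/169)cos 2x + (12/169)sin 2x

E_alpha f = -(29/26)cos x + (172/39)sin x + (2/169)cos 2x - (478/169)sin 2x
D E_alpha f = (172/39)cos x + (29/26)sin x - (956/169)cos 2x - (4/169)sin 2x
(-3(D ∘ E_alpha)) f = -(172/13)cos x - (87/26)sin x + (2868/169)cos 2x + (12/169)sin 2x


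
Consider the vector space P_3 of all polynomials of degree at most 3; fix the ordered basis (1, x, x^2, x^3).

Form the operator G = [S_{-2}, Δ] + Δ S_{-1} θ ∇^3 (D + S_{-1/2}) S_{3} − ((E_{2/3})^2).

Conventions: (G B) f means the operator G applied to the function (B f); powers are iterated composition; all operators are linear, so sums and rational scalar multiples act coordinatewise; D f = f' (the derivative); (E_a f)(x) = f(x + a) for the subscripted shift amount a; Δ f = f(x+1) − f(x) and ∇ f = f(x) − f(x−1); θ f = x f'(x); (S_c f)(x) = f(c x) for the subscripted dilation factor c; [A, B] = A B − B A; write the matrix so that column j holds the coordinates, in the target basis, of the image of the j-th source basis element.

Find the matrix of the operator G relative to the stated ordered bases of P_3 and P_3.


image of 1: -1
image of x: -x + 5/3
image of x^2: -x^2 - (44/3)x - 43/9
image of x^3: -x^3 + 32x^2 + (38/3)x + 179/27
each image's coordinates form column j of the matrix

the matrix is [[-1, 5/3, -43/9, 179/27]; [0, -1, -44/3, 38/3]; [0, 0, -1, 32]; [0, 0, 0, -1]] (rows listed top to bottom)


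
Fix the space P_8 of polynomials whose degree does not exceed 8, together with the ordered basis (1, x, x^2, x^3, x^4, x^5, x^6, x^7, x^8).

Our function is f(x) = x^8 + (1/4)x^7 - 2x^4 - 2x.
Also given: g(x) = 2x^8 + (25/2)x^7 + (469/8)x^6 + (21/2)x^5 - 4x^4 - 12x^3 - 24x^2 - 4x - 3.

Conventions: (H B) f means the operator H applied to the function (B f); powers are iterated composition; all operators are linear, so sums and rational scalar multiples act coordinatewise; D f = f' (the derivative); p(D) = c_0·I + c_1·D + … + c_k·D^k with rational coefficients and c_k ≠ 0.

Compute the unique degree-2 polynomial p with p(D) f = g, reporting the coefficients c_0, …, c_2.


p(D) = 2·I + (3/2)·D + D^2, i.e. c_0 = 2, c_1 = 3/2, c_2 = 1

D^0 f = x^8 + (1/4)x^7 - 2x^4 - 2x
D^1 f = 8x^7 + (7/4)x^6 - 8x^3 - 2
D^2 f = 56x^6 + (21/2)x^5 - 24x^2
matching coefficients of g against c_0 f + c_1 Df + … from the top degree down determines the c_i
solution: c_0 = 2, c_1 = 3/2, c_2 = 1


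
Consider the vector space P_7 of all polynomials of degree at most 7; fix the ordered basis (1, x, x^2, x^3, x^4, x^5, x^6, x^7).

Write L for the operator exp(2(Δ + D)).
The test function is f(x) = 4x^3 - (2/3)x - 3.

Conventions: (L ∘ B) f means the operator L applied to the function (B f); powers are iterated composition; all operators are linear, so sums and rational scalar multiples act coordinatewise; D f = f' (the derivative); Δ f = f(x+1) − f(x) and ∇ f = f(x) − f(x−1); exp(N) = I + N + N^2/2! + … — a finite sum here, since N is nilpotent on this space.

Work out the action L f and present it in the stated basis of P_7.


order-1 term: 48x^2 + 24x + 16/3
order-2 term: 192x + 96
order-3 term: 256
the series for exp(2(Δ + D)) f terminates at order 3
exp(2(Δ + D)) f = 4x^3 + 48x^2 + (646/3)x + 1063/3

the result is g(x) = 4x^3 + 48x^2 + (646/3)x + 1063/3


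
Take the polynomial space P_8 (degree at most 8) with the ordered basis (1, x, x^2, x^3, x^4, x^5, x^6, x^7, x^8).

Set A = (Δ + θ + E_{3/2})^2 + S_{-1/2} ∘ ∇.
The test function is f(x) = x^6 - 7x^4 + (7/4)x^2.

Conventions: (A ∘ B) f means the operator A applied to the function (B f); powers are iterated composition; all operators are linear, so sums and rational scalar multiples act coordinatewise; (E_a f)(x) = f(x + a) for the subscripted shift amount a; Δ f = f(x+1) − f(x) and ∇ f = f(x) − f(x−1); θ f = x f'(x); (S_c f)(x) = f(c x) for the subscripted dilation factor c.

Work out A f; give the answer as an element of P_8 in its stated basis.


Δ f = 6x^5 + 15x^4 - 8x^3 - 27x^2 - (37/2)x - 17/4
θ f = 6x^6 - 28x^4 + (7/2)x^2
E_{3/2} f = x^6 + 9x^5 + (107/4)x^4 + (51/2)x^3 - (269/16)x^2 - (699/16)x - 1287/64
(Δ + θ + E_{3/2}) f = 7x^6 + 15x^5 + (55/4)x^4 + (35/2)x^3 - (645/16)x^2 - (995/16)x - 1559/64
Δ (Δ + θ + E_{3/2}) f = 42x^5 + 180x^4 + 345x^3 + 390x^2 + (1151/8)x - 197/4
θ (Δ + θ + E_{3/2}) f = 42x^6 + 75x^5 + 55x^4 + (105/2)x^3 - (645/8)x^2 - (995/16)x
E_{3/2} (Δ + θ + E_{3/2}) f = 7x^6 + 78x^5 + (725/2)x^4 + 910x^3 + (10095/8)x^2 + (3277/4)x + 3647/32
(Δ + θ + E_{3/2}) (Δ + θ + E_{3/2}) f = 49x^6 + 195x^5 + (1195/2)x^4 + (2615/2)x^3 + (6285/4)x^2 + (14415/16)x + 2071/32
∇ f = 6x^5 - 15x^4 - 8x^3 + 27x^2 - (37/2)x + 17/4
S_{-1/2} ∇ f = -(3/16)x^5 - (15/16)x^4 + x^3 + (27/4)x^2 + (37/4)x + 17/4
((Δ + θ + E_{3/2})^2 + S_{-1/2} ∘ ∇) f = 49x^6 + (3117/16)x^5 + (9545/16)x^4 + (2617/2)x^3 + 1578x^2 + (14563/16)x + 2207/32

the result is g(x) = 49x^6 + (3117/16)x^5 + (9545/16)x^4 + (2617/2)x^3 + 1578x^2 + (14563/16)x + 2207/32


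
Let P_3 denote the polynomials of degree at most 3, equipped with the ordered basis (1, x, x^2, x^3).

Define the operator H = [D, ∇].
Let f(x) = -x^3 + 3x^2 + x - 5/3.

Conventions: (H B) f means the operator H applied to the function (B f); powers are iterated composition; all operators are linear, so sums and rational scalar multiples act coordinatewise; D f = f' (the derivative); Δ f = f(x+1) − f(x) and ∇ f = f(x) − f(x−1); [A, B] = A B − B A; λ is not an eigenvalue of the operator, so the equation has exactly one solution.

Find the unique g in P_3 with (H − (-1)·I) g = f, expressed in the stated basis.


the image equals g(x) = -x^3 + 3x^2 + x - 5/3

write g with unknown coordinates in the stated basis and equate coefficients in (H − (-1)·I) g = f
solving from the highest basis element down gives g = -x^3 + 3x^2 + x - 5/3
check: H g = 0
so H g − (-1)·g = -x^3 + 3x^2 + x - 5/3 = f ✓


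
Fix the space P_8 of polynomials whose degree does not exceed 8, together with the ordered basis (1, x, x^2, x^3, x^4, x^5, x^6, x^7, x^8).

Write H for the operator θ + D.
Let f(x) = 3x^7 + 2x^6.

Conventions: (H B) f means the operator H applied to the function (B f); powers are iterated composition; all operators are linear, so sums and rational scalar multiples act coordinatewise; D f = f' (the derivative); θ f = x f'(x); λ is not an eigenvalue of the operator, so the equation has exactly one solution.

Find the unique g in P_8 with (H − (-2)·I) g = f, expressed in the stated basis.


the image equals g(x) = (1/3)x^7 - (1/24)x^6 + (1/28)x^5 - (5/168)x^4 + (1/42)x^3 - (1/56)x^2 + (1/84)x - 1/168

write g with unknown coordinates in the stated basis and equate coefficients in (H − (-2)·I) g = f
solving from the highest basis element down gives g = (1/3)x^7 - (1/24)x^6 + (1/28)x^5 - (5/168)x^4 + (1/42)x^3 - (1/56)x^2 + (1/84)x - 1/168
check: H g = (7/3)x^7 + (25/12)x^6 - (1/14)x^5 + (5/84)x^4 - (1/21)x^3 + (1/28)x^2 - (1/42)x + 1/84
so H g − (-2)·g = 3x^7 + 2x^6 = f ✓


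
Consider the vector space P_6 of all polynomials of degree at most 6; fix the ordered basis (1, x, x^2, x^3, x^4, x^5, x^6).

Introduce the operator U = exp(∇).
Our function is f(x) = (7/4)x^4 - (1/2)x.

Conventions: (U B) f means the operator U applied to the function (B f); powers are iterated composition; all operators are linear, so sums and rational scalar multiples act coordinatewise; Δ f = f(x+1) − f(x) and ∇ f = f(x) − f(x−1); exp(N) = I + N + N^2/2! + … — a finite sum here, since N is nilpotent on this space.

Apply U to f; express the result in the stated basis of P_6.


order-1 term: 7x^3 - (21/2)x^2 + 7x - 9/4
order-2 term: (21/2)x^2 - 21x + 49/4
order-3 term: 7x - 21/2
order-4 term: 7/4
the series for exp(∇) f terminates at order 4
exp(∇) f = (7/4)x^4 + 7x^3 - (15/2)x + 5/4

the result is g(x) = (7/4)x^4 + 7x^3 - (15/2)x + 5/4


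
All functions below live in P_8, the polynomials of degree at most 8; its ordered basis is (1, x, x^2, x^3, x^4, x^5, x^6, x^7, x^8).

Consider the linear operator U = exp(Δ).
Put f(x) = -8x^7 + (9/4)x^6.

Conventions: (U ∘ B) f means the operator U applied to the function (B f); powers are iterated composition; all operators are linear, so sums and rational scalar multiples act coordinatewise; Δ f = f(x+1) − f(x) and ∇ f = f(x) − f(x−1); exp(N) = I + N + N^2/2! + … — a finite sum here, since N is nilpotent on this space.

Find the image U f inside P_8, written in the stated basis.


the image equals g(x) = -8x^7 - (215/4)x^6 - (645/2)x^5 - (2665/2)x^4 - 3975x^3 - (32919/4)x^2 - 10666x - 26237/4

order-1 term: -56x^6 - (309/2)x^5 - (985/4)x^4 - 235x^3 - (537/4)x^2 - (85/2)x - 23/4
order-2 term: -168x^5 - (3225/4)x^4 - 1825x^3 - (9135/4)x^2 - (3067/2)x - 1737/4
order-3 term: -280x^4 - 1635x^3 - (7995/2)x^2 - (9405/2)x - 4411/2
order-4 term: -280x^3 - (6585/4)x^2 - 3505x - 10615/4
order-5 term: -168x^2 - (1653/2)x - 4345/4
order-6 term: -56x - 663/4
order-7 term: -8
the series for exp(Δ) f terminates at order 7
exp(Δ) f = -8x^7 - (215/4)x^6 - (645/2)x^5 - (2665/2)x^4 - 3975x^3 - (32919/4)x^2 - 10666x - 26237/4


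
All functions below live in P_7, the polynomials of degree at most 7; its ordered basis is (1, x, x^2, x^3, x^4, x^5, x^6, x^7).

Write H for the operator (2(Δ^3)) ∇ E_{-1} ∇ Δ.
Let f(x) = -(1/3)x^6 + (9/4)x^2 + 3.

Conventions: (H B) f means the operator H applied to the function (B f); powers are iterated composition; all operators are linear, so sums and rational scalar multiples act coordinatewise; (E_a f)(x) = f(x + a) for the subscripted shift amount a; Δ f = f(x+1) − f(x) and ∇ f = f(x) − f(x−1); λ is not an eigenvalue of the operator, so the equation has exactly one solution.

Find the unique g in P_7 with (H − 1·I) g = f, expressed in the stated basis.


write g with unknown coordinates in the stated basis and equate coefficients in (H − 1·I) g = f
solving from the highest basis element down gives g = (1/3)x^6 - (9/4)x^2 + 477
check: H g = 480
so H g − 1·g = -(1/3)x^6 + (9/4)x^2 + 3 = f ✓

the image equals g(x) = (1/3)x^6 - (9/4)x^2 + 477


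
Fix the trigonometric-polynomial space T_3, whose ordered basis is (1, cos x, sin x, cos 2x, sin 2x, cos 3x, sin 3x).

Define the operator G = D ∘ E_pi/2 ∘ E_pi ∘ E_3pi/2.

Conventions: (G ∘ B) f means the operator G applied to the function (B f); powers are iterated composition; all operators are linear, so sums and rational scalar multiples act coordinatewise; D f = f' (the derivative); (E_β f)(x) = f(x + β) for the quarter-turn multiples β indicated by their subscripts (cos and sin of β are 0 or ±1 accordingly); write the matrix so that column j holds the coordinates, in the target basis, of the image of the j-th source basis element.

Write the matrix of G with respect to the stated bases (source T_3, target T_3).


the matrix is [[0, 0, 0, 0, 0, 0, 0]; [0, 0, -1, 0, 0, 0, 0]; [0, 1, 0, 0, 0, 0, 0]; [0, 0, 0, 0, 2, 0, 0]; [0, 0, 0, -2, 0, 0, 0]; [0, 0, 0, 0, 0, 0, -3]; [0, 0, 0, 0, 0, 3, 0]] (rows listed top to bottom)

image of 1: 0
image of cos x: sin x
image of sin x: -cos x
image of cos 2x: -2sin 2x
image of sin 2x: 2cos 2x
image of cos 3x: 3sin 3x
image of sin 3x: -3cos 3x
each image's coordinates form column j of the matrix


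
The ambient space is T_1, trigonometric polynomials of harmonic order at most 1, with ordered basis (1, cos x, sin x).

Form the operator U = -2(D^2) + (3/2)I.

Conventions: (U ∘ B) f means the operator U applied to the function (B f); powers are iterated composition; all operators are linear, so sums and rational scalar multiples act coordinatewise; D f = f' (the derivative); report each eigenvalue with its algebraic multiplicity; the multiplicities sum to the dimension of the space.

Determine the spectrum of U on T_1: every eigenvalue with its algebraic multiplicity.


λ = 3/2 (multiplicity 1), λ = 7/2 (multiplicity 2)

image of 1: 3/2
image of cos x: (7/2)cos x
image of sin x: (7/2)sin x
the matrix is diagonal; its diagonal is (3/2, 7/2, 7/2)
for a triangular matrix the eigenvalues are the diagonal entries, with algebraic multiplicity their repetition count


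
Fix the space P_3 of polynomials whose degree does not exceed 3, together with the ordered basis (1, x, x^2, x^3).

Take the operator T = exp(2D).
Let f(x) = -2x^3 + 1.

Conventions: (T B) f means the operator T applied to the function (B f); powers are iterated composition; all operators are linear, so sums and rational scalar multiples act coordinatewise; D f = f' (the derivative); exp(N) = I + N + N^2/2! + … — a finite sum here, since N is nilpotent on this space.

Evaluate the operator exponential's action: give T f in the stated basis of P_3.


g(x) = -2x^3 - 12x^2 - 24x - 15

order-1 term: -12x^2
order-2 term: -24x
order-3 term: -16
the series for exp(2D) f terminates at order 3
exp(2D) f = -2x^3 - 12x^2 - 24x - 15


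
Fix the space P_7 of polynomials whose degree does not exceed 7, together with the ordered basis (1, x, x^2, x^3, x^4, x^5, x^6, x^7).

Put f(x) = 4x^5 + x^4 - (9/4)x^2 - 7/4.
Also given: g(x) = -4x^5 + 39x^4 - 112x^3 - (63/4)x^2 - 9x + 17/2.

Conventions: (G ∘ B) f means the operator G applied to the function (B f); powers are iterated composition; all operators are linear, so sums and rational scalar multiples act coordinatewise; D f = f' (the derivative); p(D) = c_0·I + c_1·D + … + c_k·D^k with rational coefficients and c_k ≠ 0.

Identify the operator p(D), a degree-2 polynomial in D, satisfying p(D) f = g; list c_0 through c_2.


c_0 = -1, c_1 = 2, c_2 = -3/2

D^0 f = 4x^5 + x^4 - (9/4)x^2 - 7/4
D^1 f = 20x^4 + 4x^3 - (9/2)x
D^2 f = 80x^3 + 12x^2 - 9/2
matching coefficients of g against c_0 f + c_1 Df + … from the top degree down determines the c_i
solution: c_0 = -1, c_1 = 2, c_2 = -3/2


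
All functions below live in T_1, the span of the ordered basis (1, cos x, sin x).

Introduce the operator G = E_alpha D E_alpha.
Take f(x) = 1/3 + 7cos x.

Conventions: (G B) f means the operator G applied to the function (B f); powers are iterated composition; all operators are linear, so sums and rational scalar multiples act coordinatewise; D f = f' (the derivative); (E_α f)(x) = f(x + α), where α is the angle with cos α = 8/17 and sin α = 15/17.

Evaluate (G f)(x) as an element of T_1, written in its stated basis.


the image equals g(x) = -(1680/289)cos x + (1127/289)sin x

E_alpha f = 1/3 + (56/17)cos x - (105/17)sin x
D E_alpha f = -(105/17)cos x - (56/17)sin x
E_alpha (D E_alpha) f = -(1680/289)cos x + (1127/289)sin x


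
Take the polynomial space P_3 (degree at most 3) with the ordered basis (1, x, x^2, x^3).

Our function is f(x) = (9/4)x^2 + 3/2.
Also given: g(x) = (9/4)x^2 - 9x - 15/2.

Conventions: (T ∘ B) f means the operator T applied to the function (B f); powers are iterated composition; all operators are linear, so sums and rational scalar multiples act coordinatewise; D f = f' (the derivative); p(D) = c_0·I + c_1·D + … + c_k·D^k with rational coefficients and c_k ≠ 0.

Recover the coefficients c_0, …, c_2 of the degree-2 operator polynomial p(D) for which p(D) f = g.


c_0 = 1, c_1 = -2, c_2 = -2

D^0 f = (9/4)x^2 + 3/2
D^1 f = (9/2)x
D^2 f = 9/2
matching coefficients of g against c_0 f + c_1 Df + … from the top degree down determines the c_i
solution: c_0 = 1, c_1 = -2, c_2 = -2


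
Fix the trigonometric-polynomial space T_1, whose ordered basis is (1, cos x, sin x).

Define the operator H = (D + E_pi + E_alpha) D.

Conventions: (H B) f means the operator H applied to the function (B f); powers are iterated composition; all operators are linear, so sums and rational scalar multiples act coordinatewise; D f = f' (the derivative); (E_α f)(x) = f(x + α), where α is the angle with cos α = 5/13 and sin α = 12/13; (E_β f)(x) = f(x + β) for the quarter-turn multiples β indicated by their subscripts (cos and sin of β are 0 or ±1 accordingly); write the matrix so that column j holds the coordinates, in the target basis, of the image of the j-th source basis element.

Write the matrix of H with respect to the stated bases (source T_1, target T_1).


image of 1: 0
image of cos x: -(25/13)cos x + (8/13)sin x
image of sin x: -(8/13)cos x - (25/13)sin x
each image's coordinates form column j of the matrix

the matrix is [[0, 0, 0]; [0, -25/13, -8/13]; [0, 8/13, -25/13]] (rows listed top to bottom)


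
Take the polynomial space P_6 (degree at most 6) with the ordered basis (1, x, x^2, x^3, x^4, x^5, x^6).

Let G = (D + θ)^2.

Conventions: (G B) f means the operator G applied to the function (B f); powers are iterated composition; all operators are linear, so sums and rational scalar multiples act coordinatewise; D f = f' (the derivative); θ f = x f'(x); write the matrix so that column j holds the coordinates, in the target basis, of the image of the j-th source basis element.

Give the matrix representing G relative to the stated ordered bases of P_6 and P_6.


the matrix is [[0, 1, 2, 0, 0, 0, 0]; [0, 1, 6, 6, 0, 0, 0]; [0, 0, 4, 15, 12, 0, 0]; [0, 0, 0, 9, 28, 20, 0]; [0, 0, 0, 0, 16, 45, 30]; [0, 0, 0, 0, 0, 25, 66]; [0, 0, 0, 0, 0, 0, 36]] (rows listed top to bottom)

image of 1: 0
image of x: x + 1
image of x^2: 4x^2 + 6x + 2
image of x^3: 9x^3 + 15x^2 + 6x
image of x^4: 16x^4 + 28x^3 + 12x^2
image of x^5: 25x^5 + 45x^4 + 20x^3
image of x^6: 36x^6 + 66x^5 + 30x^4
each image's coordinates form column j of the matrix


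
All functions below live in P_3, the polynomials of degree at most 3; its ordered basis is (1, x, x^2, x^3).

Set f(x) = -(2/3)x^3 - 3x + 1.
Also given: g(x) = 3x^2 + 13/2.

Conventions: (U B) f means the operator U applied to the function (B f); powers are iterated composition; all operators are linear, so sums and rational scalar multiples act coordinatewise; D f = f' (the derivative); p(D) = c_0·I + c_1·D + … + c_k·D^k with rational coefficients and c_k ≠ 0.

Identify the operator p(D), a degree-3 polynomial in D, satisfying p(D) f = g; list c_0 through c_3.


D^0 f = -(2/3)x^3 - 3x + 1
D^1 f = -2x^2 - 3
D^2 f = -4x
D^3 f = -4
matching coefficients of g against c_0 f + c_1 Df + … from the top degree down determines the c_i
solution: c_0 = 0, c_1 = -3/2, c_2 = 0, c_3 = -1/2

c_0 = 0, c_1 = -3/2, c_2 = 0, c_3 = -1/2


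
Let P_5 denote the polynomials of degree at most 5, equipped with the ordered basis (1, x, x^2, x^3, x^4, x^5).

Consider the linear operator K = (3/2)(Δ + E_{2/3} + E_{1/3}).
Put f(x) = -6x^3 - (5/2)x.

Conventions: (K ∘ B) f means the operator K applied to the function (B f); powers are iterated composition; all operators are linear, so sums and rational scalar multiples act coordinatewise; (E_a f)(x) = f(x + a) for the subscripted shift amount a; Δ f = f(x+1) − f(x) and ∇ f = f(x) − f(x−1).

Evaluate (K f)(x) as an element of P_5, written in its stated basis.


g(x) = -18x^3 - 54x^2 - (99/2)x - 39/2

Δ f = -18x^2 - 18x - 17/2
E_{2/3} f = -6x^3 - 12x^2 - (21/2)x - 31/9
E_{1/3} f = -6x^3 - 6x^2 - (9/2)x - 19/18
(Δ + E_{2/3} + E_{1/3}) f = -12x^3 - 36x^2 - 33x - 13
((3/2)(Δ + E_{2/3} + E_{1/3})) f = -18x^3 - 54x^2 - (99/2)x - 39/2


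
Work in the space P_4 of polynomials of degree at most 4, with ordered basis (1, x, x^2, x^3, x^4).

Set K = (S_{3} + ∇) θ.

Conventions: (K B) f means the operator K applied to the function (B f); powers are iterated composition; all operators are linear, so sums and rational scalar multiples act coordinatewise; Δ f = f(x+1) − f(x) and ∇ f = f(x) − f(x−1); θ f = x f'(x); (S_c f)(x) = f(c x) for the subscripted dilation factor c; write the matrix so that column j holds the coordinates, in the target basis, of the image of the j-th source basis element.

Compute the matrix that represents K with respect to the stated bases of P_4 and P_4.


the matrix is [[0, 1, -2, 3, -4]; [0, 3, 4, -9, 16]; [0, 0, 18, 9, -24]; [0, 0, 0, 81, 16]; [0, 0, 0, 0, 324]] (rows listed top to bottom)

image of 1: 0
image of x: 3x + 1
image of x^2: 18x^2 + 4x - 2
image of x^3: 81x^3 + 9x^2 - 9x + 3
image of x^4: 324x^4 + 16x^3 - 24x^2 + 16x - 4
each image's coordinates form column j of the matrix


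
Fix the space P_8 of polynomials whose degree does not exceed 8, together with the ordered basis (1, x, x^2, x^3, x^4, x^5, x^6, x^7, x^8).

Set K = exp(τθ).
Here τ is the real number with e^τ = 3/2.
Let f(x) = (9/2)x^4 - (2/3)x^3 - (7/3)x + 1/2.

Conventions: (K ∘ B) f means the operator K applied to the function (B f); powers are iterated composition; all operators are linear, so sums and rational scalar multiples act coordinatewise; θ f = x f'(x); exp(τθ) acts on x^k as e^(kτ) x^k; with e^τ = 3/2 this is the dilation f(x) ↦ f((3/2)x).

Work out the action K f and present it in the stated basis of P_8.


exp(τθ) x^k = e^(kτ) x^k; with e^τ = 3/2 this sends x^k to (3/2)^k x^k
x ↦ 3/2 x
x^3 ↦ 27/8 x^3
x^4 ↦ 81/16 x^4
applying this coordinatewise to f: exp(τθ) f = (729/32)x^4 - (9/4)x^3 - (7/2)x + 1/2

the result is g(x) = (729/32)x^4 - (9/4)x^3 - (7/2)x + 1/2


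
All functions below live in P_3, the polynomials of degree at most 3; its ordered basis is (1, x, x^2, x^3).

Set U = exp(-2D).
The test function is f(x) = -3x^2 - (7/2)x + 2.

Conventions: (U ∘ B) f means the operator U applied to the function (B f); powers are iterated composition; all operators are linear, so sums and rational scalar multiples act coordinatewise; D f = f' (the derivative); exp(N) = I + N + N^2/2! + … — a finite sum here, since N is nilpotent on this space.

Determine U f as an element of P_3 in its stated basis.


the image equals g(x) = -3x^2 + (17/2)x - 3

order-1 term: 12x + 7
order-2 term: -12
the series for exp(-2D) f terminates at order 2
exp(-2D) f = -3x^2 + (17/2)x - 3


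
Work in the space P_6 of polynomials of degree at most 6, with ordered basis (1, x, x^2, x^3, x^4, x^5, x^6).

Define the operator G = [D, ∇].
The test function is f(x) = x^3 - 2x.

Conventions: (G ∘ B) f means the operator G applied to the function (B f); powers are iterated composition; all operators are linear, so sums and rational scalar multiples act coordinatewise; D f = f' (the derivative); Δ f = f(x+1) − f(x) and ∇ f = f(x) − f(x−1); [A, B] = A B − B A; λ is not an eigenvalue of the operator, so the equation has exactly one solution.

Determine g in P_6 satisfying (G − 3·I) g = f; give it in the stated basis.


the image equals g(x) = -(1/3)x^3 + (2/3)x

write g with unknown coordinates in the stated basis and equate coefficients in (G − 3·I) g = f
solving from the highest basis element down gives g = -(1/3)x^3 + (2/3)x
check: G g = 0
so G g − 3·g = x^3 - 2x = f ✓


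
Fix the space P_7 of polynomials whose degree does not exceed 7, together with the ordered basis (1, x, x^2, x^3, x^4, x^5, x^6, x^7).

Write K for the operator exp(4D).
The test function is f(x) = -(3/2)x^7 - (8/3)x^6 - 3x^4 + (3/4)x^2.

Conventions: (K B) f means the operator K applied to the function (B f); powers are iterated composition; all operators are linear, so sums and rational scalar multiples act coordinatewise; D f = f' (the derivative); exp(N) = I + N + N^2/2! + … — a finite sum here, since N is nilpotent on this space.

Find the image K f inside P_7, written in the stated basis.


g(x) = -(3/2)x^7 - (134/3)x^6 - 568x^5 - 4003x^4 - (50704/3)x^3 - (171133/4)x^2 - 60154x - 108764/3

order-1 term: -42x^6 - 64x^5 - 48x^3 + 6x
order-2 term: -504x^5 - 640x^4 - 288x^2 + 12
order-3 term: -3360x^4 - (10240/3)x^3 - 768x
order-4 term: -13440x^3 - 10240x^2 - 768
order-5 term: -32256x^2 - 16384x
order-6 term: -43008x - 32768/3
order-7 term: -24576
the series for exp(4D) f terminates at order 7
exp(4D) f = -(3/2)x^7 - (134/3)x^6 - 568x^5 - 4003x^4 - (50704/3)x^3 - (171133/4)x^2 - 60154x - 108764/3


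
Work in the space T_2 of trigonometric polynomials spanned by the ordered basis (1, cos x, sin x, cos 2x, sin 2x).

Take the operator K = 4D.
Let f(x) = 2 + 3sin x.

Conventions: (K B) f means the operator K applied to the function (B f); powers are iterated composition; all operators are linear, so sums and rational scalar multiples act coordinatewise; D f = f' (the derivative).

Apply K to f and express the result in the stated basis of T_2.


g(x) = 12cos x

D f = 3cos x
(4D) f = 12cos x


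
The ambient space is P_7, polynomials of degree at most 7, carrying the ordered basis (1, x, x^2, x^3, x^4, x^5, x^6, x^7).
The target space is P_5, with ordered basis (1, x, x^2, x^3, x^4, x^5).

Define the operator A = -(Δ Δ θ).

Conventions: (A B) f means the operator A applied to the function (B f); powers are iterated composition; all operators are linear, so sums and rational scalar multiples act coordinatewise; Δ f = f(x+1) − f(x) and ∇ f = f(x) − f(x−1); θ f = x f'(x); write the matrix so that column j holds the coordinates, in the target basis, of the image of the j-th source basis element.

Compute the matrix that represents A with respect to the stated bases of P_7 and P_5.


image of 1: 0
image of x: 0
image of x^2: -4
image of x^3: -18x - 18
image of x^4: -48x^2 - 96x - 56
image of x^5: -100x^3 - 300x^2 - 350x - 150
image of x^6: -180x^4 - 720x^3 - 1260x^2 - 1080x - 372
image of x^7: -294x^5 - 1470x^4 - 3430x^3 - 4410x^2 - 3038x - 882
each image's coordinates form column j of the matrix

the matrix is [[0, 0, -4, -18, -56, -150, -372, -882]; [0, 0, 0, -18, -96, -350, -1080, -3038]; [0, 0, 0, 0, -48, -300, -1260, -4410]; [0, 0, 0, 0, 0, -100, -720, -3430]; [0, 0, 0, 0, 0, 0, -180, -1470]; [0, 0, 0, 0, 0, 0, 0, -294]] (rows listed top to bottom)


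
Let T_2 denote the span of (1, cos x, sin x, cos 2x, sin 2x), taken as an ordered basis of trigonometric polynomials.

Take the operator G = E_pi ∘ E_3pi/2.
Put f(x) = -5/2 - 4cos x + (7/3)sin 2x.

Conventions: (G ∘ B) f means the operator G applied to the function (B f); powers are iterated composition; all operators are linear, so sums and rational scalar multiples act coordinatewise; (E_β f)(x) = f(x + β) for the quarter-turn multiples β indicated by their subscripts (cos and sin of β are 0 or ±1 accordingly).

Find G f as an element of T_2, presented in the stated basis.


the image equals g(x) = -5/2 + 4sin x - (7/3)sin 2x

E_3pi/2 f = -5/2 - 4sin x - (7/3)sin 2x
E_pi E_3pi/2 f = -5/2 + 4sin x - (7/3)sin 2x


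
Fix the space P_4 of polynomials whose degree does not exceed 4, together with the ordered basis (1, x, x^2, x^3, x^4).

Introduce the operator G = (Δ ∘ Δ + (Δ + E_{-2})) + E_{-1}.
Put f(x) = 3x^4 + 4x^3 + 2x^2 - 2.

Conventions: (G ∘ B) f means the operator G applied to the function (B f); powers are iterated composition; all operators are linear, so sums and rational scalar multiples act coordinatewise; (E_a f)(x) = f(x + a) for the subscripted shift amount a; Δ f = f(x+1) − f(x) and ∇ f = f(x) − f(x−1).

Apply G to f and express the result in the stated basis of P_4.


Δ f = 12x^3 + 30x^2 + 28x + 9
Δ Δ f = 36x^2 + 96x + 70
Δ f = 12x^3 + 30x^2 + 28x + 9
E_{-2} f = 3x^4 - 20x^3 + 50x^2 - 56x + 22
(Δ + E_{-2}) f = 3x^4 - 8x^3 + 80x^2 - 28x + 31
(Δ ∘ Δ + (Δ + E_{-2})) f = 3x^4 - 8x^3 + 116x^2 + 68x + 101
E_{-1} f = 3x^4 - 8x^3 + 8x^2 - 4x - 1
((Δ ∘ Δ + (Δ + E_{-2})) + E_{-1}) f = 6x^4 - 16x^3 + 124x^2 + 64x + 100

the result is g(x) = 6x^4 - 16x^3 + 124x^2 + 64x + 100


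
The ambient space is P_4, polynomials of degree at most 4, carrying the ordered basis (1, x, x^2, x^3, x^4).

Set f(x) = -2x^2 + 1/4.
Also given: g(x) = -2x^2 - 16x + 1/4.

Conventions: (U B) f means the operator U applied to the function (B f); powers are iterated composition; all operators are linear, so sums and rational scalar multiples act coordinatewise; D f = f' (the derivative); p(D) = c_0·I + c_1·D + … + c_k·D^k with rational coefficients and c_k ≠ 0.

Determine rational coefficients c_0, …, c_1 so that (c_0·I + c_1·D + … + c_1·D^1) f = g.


p(D) = I + 4·D, i.e. c_0 = 1, c_1 = 4

D^0 f = -2x^2 + 1/4
D^1 f = -4x
matching coefficients of g against c_0 f + c_1 Df + … from the top degree down determines the c_i
solution: c_0 = 1, c_1 = 4


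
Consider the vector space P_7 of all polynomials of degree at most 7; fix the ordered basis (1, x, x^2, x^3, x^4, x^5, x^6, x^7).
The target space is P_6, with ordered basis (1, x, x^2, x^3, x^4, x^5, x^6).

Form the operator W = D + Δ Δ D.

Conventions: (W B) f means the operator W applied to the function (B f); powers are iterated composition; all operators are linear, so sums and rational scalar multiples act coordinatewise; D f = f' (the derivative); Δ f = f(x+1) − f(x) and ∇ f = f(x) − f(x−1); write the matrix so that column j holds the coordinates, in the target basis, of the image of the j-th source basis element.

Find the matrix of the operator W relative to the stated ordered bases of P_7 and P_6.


image of 1: 0
image of x: 1
image of x^2: 2x
image of x^3: 3x^2 + 6
image of x^4: 4x^3 + 24x + 24
image of x^5: 5x^4 + 60x^2 + 120x + 70
image of x^6: 6x^5 + 120x^3 + 360x^2 + 420x + 180
image of x^7: 7x^6 + 210x^4 + 840x^3 + 1470x^2 + 1260x + 434
each image's coordinates form column j of the matrix

the matrix is [[0, 1, 0, 6, 24, 70, 180, 434]; [0, 0, 2, 0, 24, 120, 420, 1260]; [0, 0, 0, 3, 0, 60, 360, 1470]; [0, 0, 0, 0, 4, 0, 120, 840]; [0, 0, 0, 0, 0, 5, 0, 210]; [0, 0, 0, 0, 0, 0, 6, 0]; [0, 0, 0, 0, 0, 0, 0, 7]] (rows listed top to bottom)


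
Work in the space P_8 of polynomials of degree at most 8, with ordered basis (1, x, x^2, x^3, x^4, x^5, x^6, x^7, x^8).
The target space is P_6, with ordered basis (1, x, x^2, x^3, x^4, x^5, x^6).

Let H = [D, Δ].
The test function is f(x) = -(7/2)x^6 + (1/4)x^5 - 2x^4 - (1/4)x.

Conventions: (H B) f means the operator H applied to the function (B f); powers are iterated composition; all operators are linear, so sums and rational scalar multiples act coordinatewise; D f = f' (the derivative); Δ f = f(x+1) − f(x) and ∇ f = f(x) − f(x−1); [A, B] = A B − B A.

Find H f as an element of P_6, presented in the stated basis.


Δ f = -21x^5 - (205/4)x^4 - (151/2)x^3 - 62x^2 - (111/4)x - 11/2
D Δ f = -105x^4 - 205x^3 - (453/2)x^2 - 124x - 111/4
D f = -21x^5 + (5/4)x^4 - 8x^3 - 1/4
Δ D f = -105x^4 - 205x^3 - (453/2)x^2 - 124x - 111/4
[D, Δ] f = 0

g(x) = 0


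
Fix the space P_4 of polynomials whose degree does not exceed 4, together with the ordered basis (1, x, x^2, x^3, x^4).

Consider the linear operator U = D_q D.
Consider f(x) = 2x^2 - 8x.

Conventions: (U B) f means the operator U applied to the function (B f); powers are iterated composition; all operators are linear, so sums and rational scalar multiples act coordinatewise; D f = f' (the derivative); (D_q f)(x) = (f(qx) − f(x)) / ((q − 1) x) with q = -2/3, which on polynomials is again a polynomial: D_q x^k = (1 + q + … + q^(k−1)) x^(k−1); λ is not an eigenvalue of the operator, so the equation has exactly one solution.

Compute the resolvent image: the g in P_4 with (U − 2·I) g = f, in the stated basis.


the image equals g(x) = -x^2 + 4x - 1

write g with unknown coordinates in the stated basis and equate coefficients in (U − 2·I) g = f
solving from the highest basis element down gives g = -x^2 + 4x - 1
check: U g = -2
so U g − 2·g = 2x^2 - 8x = f ✓


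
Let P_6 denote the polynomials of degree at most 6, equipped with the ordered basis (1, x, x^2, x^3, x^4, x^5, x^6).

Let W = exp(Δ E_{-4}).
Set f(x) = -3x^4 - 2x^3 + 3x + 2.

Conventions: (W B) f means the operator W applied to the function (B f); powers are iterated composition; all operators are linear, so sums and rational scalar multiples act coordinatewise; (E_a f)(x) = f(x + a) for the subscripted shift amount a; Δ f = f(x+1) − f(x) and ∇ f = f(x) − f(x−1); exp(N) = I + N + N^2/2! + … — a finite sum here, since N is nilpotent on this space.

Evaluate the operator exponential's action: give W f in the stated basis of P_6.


order-1 term: -12x^3 + 120x^2 - 402x + 454
order-2 term: -18x^2 + 246x - 843
order-3 term: -12x + 124
order-4 term: -3
the series for exp(Δ E_{-4}) f terminates at order 4
exp(Δ E_{-4}) f = -3x^4 - 14x^3 + 102x^2 - 165x - 266

the result is g(x) = -3x^4 - 14x^3 + 102x^2 - 165x - 266


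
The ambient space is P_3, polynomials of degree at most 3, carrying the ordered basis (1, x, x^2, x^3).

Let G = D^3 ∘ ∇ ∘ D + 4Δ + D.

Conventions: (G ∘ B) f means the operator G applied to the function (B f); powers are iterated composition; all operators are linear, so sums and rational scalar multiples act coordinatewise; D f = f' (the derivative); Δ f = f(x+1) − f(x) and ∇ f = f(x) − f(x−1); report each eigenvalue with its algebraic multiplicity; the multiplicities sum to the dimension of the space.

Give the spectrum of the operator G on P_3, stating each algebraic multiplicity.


λ = 0 (multiplicity 4)

image of 1: 0
image of x: 5
image of x^2: 10x + 4
image of x^3: 15x^2 + 12x + 4
the matrix is upper triangular; its diagonal is (0, 0, 0, 0)
for a triangular matrix the eigenvalues are the diagonal entries, with algebraic multiplicity their repetition count
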